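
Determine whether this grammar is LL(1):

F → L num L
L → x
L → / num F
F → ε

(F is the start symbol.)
Relevant sets:
  FIRST(L) = { '/', 'x' }
  FOLLOW(F) = { $, 'num' }

For F:
  PREDICT(F → L num L) = { '/', 'x' }
  PREDICT(F → ε) = { $, 'num' }
For L:
  PREDICT(L → x) = { 'x' }
  PREDICT(L → '/' num F) = { '/' }

All predict sets are disjoint. The grammar IS LL(1).

Answer: Yes, the grammar is LL(1).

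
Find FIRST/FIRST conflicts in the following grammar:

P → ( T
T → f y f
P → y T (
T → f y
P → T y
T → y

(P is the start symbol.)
A FIRST/FIRST conflict occurs when two productions N → α and N → β for the same non-terminal have FIRST(α) ∩ FIRST(β) ≠ ∅ (with ε ∈ FIRST of a nullable right-hand side, so two nullable alternatives also conflict).

FIRST sets of the non-terminals at (or reachable through a nullable prefix from) the front of some alternative:
  FIRST(T) = { 'f', 'y' }

Productions for P:
  P → ( T: FIRST = { '(' }
  P → y T (: FIRST = { 'y' }
  P → T y: FIRST = { 'f', 'y' }
Productions for T:
  T → f y f: FIRST = { 'f' }
  T → f y: FIRST = { 'f' }
  T → y: FIRST = { 'y' }

Conflict for P: P → y T ( and P → T y
  Overlap: { 'y' }
Conflict for T: T → f y f and T → f y
  Overlap: { 'f' }

Answer: Yes. P → y T '(' / P → T y on { 'y' }; T → f y f / T → f y on { 'f' }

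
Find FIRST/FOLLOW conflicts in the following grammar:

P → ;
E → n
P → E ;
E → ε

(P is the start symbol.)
A FIRST/FOLLOW conflict occurs when a non-terminal N has a nullable alternative N → β (β ⇒* ε) and another alternative N → α with FIRST(α) ∩ FOLLOW(N) ≠ ∅: on such a lookahead the parser cannot decide between expanding α and letting N vanish via β.

Nullable non-terminals: E.

E: nullable alternative(s) E → ε; FOLLOW(E) = { ';' }
  E → n: FIRST \ {ε} = { 'n' } — disjoint from FOLLOW(E)
  E → ε: FIRST \ {ε} = { } — this is the only nullable alternative, skip

P has no nullable alternative, so no FIRST/FOLLOW check is needed there.

No FIRST/FOLLOW conflicts found.

Answer: No FIRST/FOLLOW conflicts.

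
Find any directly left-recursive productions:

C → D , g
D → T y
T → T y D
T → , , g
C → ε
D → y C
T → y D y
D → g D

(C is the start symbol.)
Direct left recursion occurs when N → N α for some non-terminal N (the right-hand side begins with the left-hand side itself).

C → D , g: starts with D
D → T y: starts with T
T → T y D: LEFT RECURSIVE (starts with T)
T → , , g: starts with ','
C → ε: starts with ε
D → y C: starts with y
T → y D y: starts with y
D → g D: starts with g

The grammar has direct left recursion on: T.

Answer: Yes, T is left-recursive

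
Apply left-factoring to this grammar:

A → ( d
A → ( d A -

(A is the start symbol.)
A → ( d A'
A' → ε
A' → A -

Left-factoring transforms A → αβ₁ | αβ₂ into A → αA' and A' → β₁ | β₂
(α is the longest common prefix among the alternatives). Repeat until
no nonterminal has two alternatives with a common prefix.

Round 1: A has alternatives sharing prefix '( d'. Introduce A': A → ( d A'
  Add: A' → ε
  Add: A' → A -

No remaining common prefixes — done.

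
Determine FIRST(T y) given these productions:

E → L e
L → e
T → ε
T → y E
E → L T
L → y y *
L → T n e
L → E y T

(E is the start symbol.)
{ 'y' }

FIRST sets of the non-terminals involved (from the grammar, by fixed-point iteration):
  FIRST(T) = { 'y', ε }

To compute FIRST(T y), process the symbols left to right:
Symbol T is a non-terminal. Add FIRST(T) \ {ε} = { 'y' }
T is nullable (ε ∈ FIRST(T)), continue to the next symbol.
Symbol y is a terminal. Add 'y' and stop.
FIRST(T y) = { 'y' }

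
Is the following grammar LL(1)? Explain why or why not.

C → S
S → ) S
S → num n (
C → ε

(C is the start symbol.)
Yes, the grammar is LL(1).

A grammar is LL(1) if for each non-terminal N with multiple productions, the predict sets of those productions are pairwise disjoint, where PREDICT(N → α) = (FIRST(α) \ {ε}) ∪ (FOLLOW(N) if α ⇒* ε).

Relevant sets:
  FIRST(S) = { ')', 'num' }
  FOLLOW(C) = { $ }

For C:
  PREDICT(C → S) = { ')', 'num' }
  PREDICT(C → ε) = { $ }
For S:
  PREDICT(S → ')' S) = { ')' }
  PREDICT(S → num n '(') = { 'num' }

All predict sets are disjoint. The grammar IS LL(1).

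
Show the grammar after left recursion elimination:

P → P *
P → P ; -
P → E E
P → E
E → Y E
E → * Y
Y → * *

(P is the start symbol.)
P → E E P'
P → E P'
P' → * P'
P' → ; - P'
P' → ε
E → Y E
E → * Y
Y → * *

P is directly left-recursive. The standard transformation for
  A → A α₁ | ... | A α_m | β₁ | ... | β_n
is
  A  → β₁ A' | ... | β_n A'
  A' → α₁ A' | ... | α_m A' | ε

P → E E becomes P → E E P'
P → E becomes P → E P'
P → P * becomes P' → * P'
P → P ; - becomes P' → ; - P'
Add P' → ε

Productions for other non-terminals are unchanged:
  E → Y E
  E → * Y
  Y → * *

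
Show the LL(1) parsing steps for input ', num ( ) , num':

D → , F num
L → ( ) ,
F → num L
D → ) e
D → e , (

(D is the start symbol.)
LL(1) parsing maintains a stack (initially the start symbol over $) and the input. At each step: if the stack top is a terminal, match it against the current input token; if it is a non-terminal N, replace it with the RHS of M[N, lookahead] (the unique production whose predict set contains the lookahead).

Stack is shown with the top on the left.

Stack        Input              Action
--------------------------------------
D $          , num ( ) , num $  output D → , F num
, F num $    , num ( ) , num $  match ','
F num $      num ( ) , num $    output F → num L
num L num $  num ( ) , num $    match 'num'
L num $      ( ) , num $        output L → ( ) ,
( ) , num $  ( ) , num $        match '('
) , num $    ) , num $          match ')'
, num $      , num $            match ','
num $        num $              match 'num'
$            $                  accept

The string is accepted.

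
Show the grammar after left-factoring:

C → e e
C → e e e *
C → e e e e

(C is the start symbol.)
C → e e C'
C' → ε
C' → e C''
C'' → *
C'' → e

Left-factoring transforms A → αβ₁ | αβ₂ into A → αA' and A' → β₁ | β₂
(α is the longest common prefix among the alternatives). Repeat until
no nonterminal has two alternatives with a common prefix.

Round 1: C has alternatives sharing prefix 'e e'. Introduce C': C → e e C'
  Add: C' → ε
  Add: C' → e *
  Add: C' → e e

Round 2: C' has alternatives sharing prefix 'e'. Introduce C'': C' → e C''
  Add: C'' → *
  Add: C'' → e

No remaining common prefixes — done.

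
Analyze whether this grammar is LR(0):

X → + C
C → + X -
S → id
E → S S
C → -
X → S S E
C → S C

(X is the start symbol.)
Augment with X' → X and build the canonical LR(0) collection (I0 = CLOSURE({[X' → . X]}), then GOTO on every symbol after a dot until no new states appear). It has 16 states:
  I0: { [S → . id], [X → . + C], [X → . S S E], [X' → . X] }  — shift
  I1: { [C → . + X -], [C → . -], [C → . S C], [S → . id], [X → + . C] }  — shift
  I2: { [S → . id], [X → S . S E] }  — shift
  I3: { [X' → X .] }  — accept
  I4: { [S → id .] }  — reduce
  I5: { [E → . S S], [S → . id], [X → S S . E] }  — shift
  I6: { [X → S S E .] }  — reduce
  I7: { [E → S . S], [S → . id] }  — shift
  I8: { [E → S S .] }  — reduce
  I9: { [C → + . X -], [S → . id], [X → . + C], [X → . S S E] }  — shift
  I10: { [C → - .] }  — reduce
  I11: { [X → + C .] }  — reduce
  I12: { [C → . + X -], [C → . -], [C → . S C], [C → S . C], [S → . id] }  — shift
  I13: { [C → S C .] }  — reduce
  I14: { [C → + X . -] }  — shift
  I15: { [C → + X - .] }  — reduce

Every state is either a pure shift/goto state or contains exactly one complete item and nothing to shift — no conflicts. The grammar is LR(0).

Answer: Yes, the grammar is LR(0)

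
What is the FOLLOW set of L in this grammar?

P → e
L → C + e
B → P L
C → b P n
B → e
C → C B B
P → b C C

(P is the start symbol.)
In B → P L: L is at the end, add FOLLOW(B)

The FOLLOW sets referred to above (computed the same way, to a fixed point):
  FOLLOW(B) = { $, '+', 'b', 'e', 'n' }

Taking the union: FOLLOW(L) = { $, '+', 'b', 'e', 'n' }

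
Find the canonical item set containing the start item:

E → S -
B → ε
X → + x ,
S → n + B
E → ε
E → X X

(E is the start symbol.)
First, augment the grammar with E' → E
I₀ = CLOSURE({ [E' → . E] }):
  [E' → . E] has the dot before E: add [E → . S -], [E → .], [E → . X X]
  [E → . S -] has the dot before S: add [S → . n + B]
  [E → . X X] has the dot before X: add [X → . + x ,]
No further items can be added.

I₀ = { [E → . S -], [E → . X X], [E → .], [E' → . E], [S → . n + B], [X → . + x ,] }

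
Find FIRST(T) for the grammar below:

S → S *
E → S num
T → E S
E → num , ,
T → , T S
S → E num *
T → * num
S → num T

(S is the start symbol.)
To compute FIRST(T), examine every production with T on the left-hand side, reading each right-hand side left to right until a non-nullable symbol is reached.

FIRST sets of the other non-terminals involved (by the same procedure, iterated to a fixed point):
  FIRST(E) = { 'num' }

From T → E S:
  - E is a non-terminal: add FIRST(E) \ {ε} = { 'num' }
    E is not nullable, so stop
From T → , T S:
  - ',' is a terminal: add ',' and stop
From T → * num:
  - '*' is a terminal: add '*' and stop

Collecting: FIRST(T) = { '*', ',', 'num' }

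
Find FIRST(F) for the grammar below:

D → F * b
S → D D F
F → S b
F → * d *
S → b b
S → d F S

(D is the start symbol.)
To compute FIRST(F), examine every production with F on the left-hand side, reading each right-hand side left to right until a non-nullable symbol is reached.

FIRST sets of the other non-terminals involved (by the same procedure, iterated to a fixed point):
  FIRST(S) = { '*', 'b', 'd' }

From F → S b:
  - S is a non-terminal: add FIRST(S) \ {ε} = { '*', 'b', 'd' }
    S is not nullable, so stop
From F → * d *:
  - '*' is a terminal: add '*' and stop

Collecting: FIRST(F) = { '*', 'b', 'd' }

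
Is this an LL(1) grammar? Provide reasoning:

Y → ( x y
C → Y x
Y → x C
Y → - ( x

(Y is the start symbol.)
For Y:
  PREDICT(Y → '(' x y) = { '(' }
  PREDICT(Y → x C) = { 'x' }
  PREDICT(Y → '-' '(' x) = { '-' }
C has a single production, so nothing to check there.

All predict sets are disjoint. The grammar IS LL(1).

Answer: Yes, the grammar is LL(1).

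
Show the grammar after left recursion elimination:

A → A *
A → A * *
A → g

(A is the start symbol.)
A is directly left-recursive. The standard transformation for
  A → A α₁ | ... | A α_m | β₁ | ... | β_n
is
  A  → β₁ A' | ... | β_n A'
  A' → α₁ A' | ... | α_m A' | ε

A → g becomes A → g A'
A → A * becomes A' → * A'
A → A * * becomes A' → * * A'
Add A' → ε

Resulting grammar:
A → g A'
A' → * A'
A' → * * A'
A' → ε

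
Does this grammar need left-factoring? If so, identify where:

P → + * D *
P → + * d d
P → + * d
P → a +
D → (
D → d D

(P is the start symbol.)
Left-factoring is needed when two productions for the same non-terminal
share a common prefix on the right-hand side.

Productions for P:
  P → + * D *
  P → + * d d
  P → + * d
  P → a +
Productions for D:
  D → (
  D → d D

Found common prefix '+ *' in productions for P

Answer: Yes, P has productions with common prefix '+ *'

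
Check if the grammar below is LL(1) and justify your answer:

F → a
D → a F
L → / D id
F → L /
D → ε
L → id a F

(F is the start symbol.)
Yes, the grammar is LL(1).

A grammar is LL(1) if for each non-terminal N with multiple productions, the predict sets of those productions are pairwise disjoint, where PREDICT(N → α) = (FIRST(α) \ {ε}) ∪ (FOLLOW(N) if α ⇒* ε).

Relevant sets:
  FIRST(L) = { '/', 'id' }
  FOLLOW(D) = { 'id' }

For F:
  PREDICT(F → a) = { 'a' }
  PREDICT(F → L '/') = { '/', 'id' }
For D:
  PREDICT(D → a F) = { 'a' }
  PREDICT(D → ε) = { 'id' }
For L:
  PREDICT(L → '/' D id) = { '/' }
  PREDICT(L → id a F) = { 'id' }

All predict sets are disjoint. The grammar IS LL(1).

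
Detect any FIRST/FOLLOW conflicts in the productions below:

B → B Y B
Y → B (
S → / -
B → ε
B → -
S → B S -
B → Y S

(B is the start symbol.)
A FIRST/FOLLOW conflict occurs when a non-terminal N has a nullable alternative N → β (β ⇒* ε) and another alternative N → α with FIRST(α) ∩ FOLLOW(N) ≠ ∅: on such a lookahead the parser cannot decide between expanding α and letting N vanish via β.

Nullable non-terminals: B.
FIRST sets used below: FIRST(B) = { '(', '-', ε }, FIRST(Y) = { '(', '-' }

B: nullable alternative(s) B → ε; FOLLOW(B) = { $, '(', '-', '/' }
  B → B Y B: FIRST \ {ε} = { '(', '-' } — overlaps FOLLOW(B) on { '(', '-' }: CONFLICT
  B → ε: FIRST \ {ε} = { } — this is the only nullable alternative, skip
  B → -: FIRST \ {ε} = { '-' } — overlaps FOLLOW(B) on { '-' }: CONFLICT
  B → Y S: FIRST \ {ε} = { '(', '-' } — overlaps FOLLOW(B) on { '(', '-' }: CONFLICT

S, Y have no nullable alternative, so no FIRST/FOLLOW check is needed there.

So the grammar has 3 FIRST/FOLLOW conflicts (marked CONFLICT above).

Answer: Yes. B → B Y B with FOLLOW(B) on { '(', '-' }; B → '-' with FOLLOW(B) on { '-' }; B → Y S with FOLLOW(B) on { '(', '-' }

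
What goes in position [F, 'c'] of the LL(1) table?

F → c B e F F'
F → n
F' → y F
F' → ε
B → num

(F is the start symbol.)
To find M[F, 'c'], we find productions for F where 'c' is in the predict set (PREDICT(N → α) = (FIRST(α) \ {ε}) ∪ (FOLLOW(N) if α ⇒* ε)).

F → c B e F F': PREDICT = { 'c' }
  'c' is in predict set, so this production goes in M[F, 'c']
F → n: PREDICT = { 'n' }

M[F, 'c'] = F → c B e F F'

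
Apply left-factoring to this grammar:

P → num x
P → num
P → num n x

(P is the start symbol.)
P → num P'
P' → x
P' → ε
P' → n x

Left-factoring transforms A → αβ₁ | αβ₂ into A → αA' and A' → β₁ | β₂
(α is the longest common prefix among the alternatives). Repeat until
no nonterminal has two alternatives with a common prefix.

Round 1: P has alternatives sharing prefix 'num'. Introduce P': P → num P'
  Add: P' → x
  Add: P' → ε
  Add: P' → n x

No remaining common prefixes — done.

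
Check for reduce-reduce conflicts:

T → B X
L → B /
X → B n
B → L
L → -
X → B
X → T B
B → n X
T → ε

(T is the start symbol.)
A reduce-reduce conflict occurs when an LR(0) state has two complete items [A → α .] and [B → β .] — both call for a reduction, and with no lookahead the parser cannot choose between them.

Augment with T' → T and build the canonical LR(0) collection (I0 = CLOSURE({[T' → . T]}), then GOTO on every symbol after a dot until no new states appear). It has 13 states:
  I0: { [B → . L], [B → . n X], [L → . -], [L → . B /], [T → . B X], [T → .], [T' → . T] }  — shift, reduce
  I1: { [L → - .] }  — reduce
  I2: { [B → . L], [B → . n X], [L → . -], [L → . B /], [L → B . /], [T → . B X], [T → .], [T → B . X], [X → . B n], [X → . B], [X → . T B] }  — shift, reduce
  I3: { [B → L .] }  — reduce
  I4: { [T' → T .] }  — accept
  I5: { [B → . L], [B → . n X], [B → n . X], [L → . -], [L → . B /], [T → . B X], [T → .], [X → . B n], [X → . B], [X → . T B] }  — shift, reduce
  I6: { [B → . L], [B → . n X], [L → . -], [L → . B /], [L → B . /], [T → . B X], [T → .], [T → B . X], [X → . B n], [X → . B], [X → . T B], [X → B . n], [X → B .] }  — shift, 2 reduces
  I7: { [B → . L], [B → . n X], [L → . -], [L → . B /], [X → T . B] }  — shift
  I8: { [B → n X .] }  — reduce
  I9: { [L → B . /], [X → T B .] }  — shift, reduce
  I10: { [L → B / .] }  — reduce
  I11: { [T → B X .] }  — reduce
  I12: { [B → . L], [B → . n X], [B → n . X], [L → . -], [L → . B /], [T → . B X], [T → .], [X → . B n], [X → . B], [X → . T B], [X → B n .] }  — shift, 2 reduces

I6 contains complete items [T → .], [X → B .] — reduce-reduce conflict.
I12 contains complete items [T → .], [X → B n .] — reduce-reduce conflict.

Answer: Yes — I6: [T → .] vs [X → B .]; I12: [T → .] vs [X → B n .]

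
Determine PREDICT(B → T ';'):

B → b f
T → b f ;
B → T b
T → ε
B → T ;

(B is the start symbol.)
PREDICT(B → T ';') = (FIRST(RHS) \ {ε}) ∪ (FOLLOW(B) if ε ∈ FIRST(RHS), i.e. RHS ⇒* ε)
FIRST(T) = { 'b', ε }
FIRST(T ';') = { ';', 'b' }
ε ∉ FIRST(T ';'), so FOLLOW(B) is not added.
PREDICT(B → T ';') = { ';', 'b' }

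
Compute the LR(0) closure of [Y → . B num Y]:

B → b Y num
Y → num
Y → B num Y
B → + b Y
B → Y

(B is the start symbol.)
{ [B → . + b Y], [B → . Y], [B → . b Y num], [Y → . B num Y], [Y → . num] }

To compute CLOSURE, for each item [A → α.Bβ] where B is a non-terminal, add [B → .γ] for all productions B → γ; repeat for the newly added items until nothing changes.

Start with: [Y → . B num Y]
  [Y → . B num Y] has the dot before B: add [B → . b Y num], [B → . + b Y], [B → . Y]
  [B → . Y] has the dot before Y: add [Y → . num]
No further items can be added.

CLOSURE = { [B → . + b Y], [B → . Y], [B → . b Y num], [Y → . B num Y], [Y → . num] }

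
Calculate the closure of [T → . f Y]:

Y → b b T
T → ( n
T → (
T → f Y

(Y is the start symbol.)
To compute CLOSURE, for each item [A → α.Bβ] where B is a non-terminal, add [B → .γ] for all productions B → γ; repeat for the newly added items until nothing changes.

Start with: [T → . f Y]
The dot precedes the terminal f, so nothing is added.

CLOSURE = { [T → . f Y] }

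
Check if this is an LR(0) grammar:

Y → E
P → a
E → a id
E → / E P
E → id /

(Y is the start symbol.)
A grammar is LR(0) if no state in the canonical LR(0) collection has:
  - both a shift item (dot before a terminal) and a complete item (shift-reduce conflict), or
  - two or more complete items (reduce-reduce conflict; the accept item [Y' → Y .] counts as a complete item here).

Augment with Y' → Y and build the canonical LR(0) collection (I0 = CLOSURE({[Y' → . Y]}), then GOTO on every symbol after a dot until no new states appear). It has 11 states:
  I0: { [E → . / E P], [E → . a id], [E → . id /], [Y → . E], [Y' → . Y] }  — shift
  I1: { [E → . / E P], [E → . a id], [E → . id /], [E → / . E P] }  — shift
  I2: { [Y → E .] }  — reduce
  I3: { [Y' → Y .] }  — accept
  I4: { [E → a . id] }  — shift
  I5: { [E → id . /] }  — shift
  I6: { [E → id / .] }  — reduce
  I7: { [E → a id .] }  — reduce
  I8: { [E → / E . P], [P → . a] }  — shift
  I9: { [E → / E P .] }  — reduce
  I10: { [P → a .] }  — reduce

Every state is either a pure shift/goto state or contains exactly one complete item and nothing to shift — no conflicts. The grammar is LR(0).

Answer: Yes, the grammar is LR(0)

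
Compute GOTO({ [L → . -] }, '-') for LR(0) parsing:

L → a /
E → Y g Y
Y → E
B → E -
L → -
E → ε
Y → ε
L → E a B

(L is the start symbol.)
GOTO(I, '-') = CLOSURE({ [A → αX.β] : [A → α.Xβ] ∈ I, X = '-' })

Items with dot before '-', with the dot advanced:
  [L → . -] → [L → - .]
Closure adds nothing (no advanced item has the dot before a non-terminal).

GOTO = { [L → - .] }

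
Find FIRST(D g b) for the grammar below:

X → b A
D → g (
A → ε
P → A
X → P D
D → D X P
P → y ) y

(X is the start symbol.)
{ 'g' }

FIRST sets of the non-terminals involved (from the grammar, by fixed-point iteration):
  FIRST(D) = { 'g' }

To compute FIRST(D g b), process the symbols left to right:
Symbol D is a non-terminal. Add FIRST(D) \ {ε} = { 'g' }
D is not nullable (ε ∉ FIRST(D)), so stop here.
FIRST(D g b) = { 'g' }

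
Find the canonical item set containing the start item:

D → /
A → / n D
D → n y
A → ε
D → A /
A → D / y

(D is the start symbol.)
{ [A → . / n D], [A → . D / y], [A → .], [D → . /], [D → . A /], [D → . n y], [D' → . D] }

First, augment the grammar with D' → D
I₀ = CLOSURE({ [D' → . D] }):
  [D' → . D] has the dot before D: add [D → . /], [D → . n y], [D → . A /]
  [D → . A /] has the dot before A: add [A → . / n D], [A → .], [A → . D / y]
No further items can be added.

I₀ = { [A → . / n D], [A → . D / y], [A → .], [D → . /], [D → . A /], [D → . n y], [D' → . D] }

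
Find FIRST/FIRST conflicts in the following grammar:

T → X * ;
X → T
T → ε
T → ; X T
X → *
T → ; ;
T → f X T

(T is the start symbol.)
Yes. T → X '*' ';' / T → ';' X T on { ';' }; T → X '*' ';' / T → ';' ';' on { ';' }; T → X '*' ';' / T → f X T on { 'f' }; T → ';' X T / T → ';' ';' on { ';' }; X → T / X → '*' on { '*' }

FIRST sets of the non-terminals at (or reachable through a nullable prefix from) the front of some alternative:
  FIRST(X) = { '*', ';', 'f', ε }
  FIRST(T) = { '*', ';', 'f', ε }

Productions for T:
  T → X * ;: FIRST = { '*', ';', 'f' }
  T → ε: FIRST = { ε }
  T → ; X T: FIRST = { ';' }
  T → ; ;: FIRST = { ';' }
  T → f X T: FIRST = { 'f' }
Productions for X:
  X → T: FIRST = { '*', ';', 'f', ε }
  X → *: FIRST = { '*' }

Conflict for T: T → X * ; and T → ; X T
  Overlap: { ';' }
Conflict for T: T → X * ; and T → ; ;
  Overlap: { ';' }
Conflict for T: T → X * ; and T → f X T
  Overlap: { 'f' }
Conflict for T: T → ; X T and T → ; ;
  Overlap: { ';' }
Conflict for X: X → T and X → *
  Overlap: { '*' }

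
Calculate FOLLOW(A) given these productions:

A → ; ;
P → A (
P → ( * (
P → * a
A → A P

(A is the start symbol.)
{ $, '(', '*', ';' }

To compute FOLLOW(A), find every occurrence of A on a right-hand side N → α A β: add FIRST(β) \ {ε}, and if β is empty or nullable also add FOLLOW(N). Iterate to a fixed point.

A is the start symbol, so $ ∈ FOLLOW(A).
In P → A (: A is followed by '(', add FIRST('(') \ {ε} = { '(' }
In A → A P: A is followed by P, add FIRST(P) \ {ε} = { '(', '*', ';' }

Taking the union: FOLLOW(A) = { $, '(', '*', ';' }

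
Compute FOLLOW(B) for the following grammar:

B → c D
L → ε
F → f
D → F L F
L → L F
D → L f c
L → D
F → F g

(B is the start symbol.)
B is the start symbol, so $ ∈ FOLLOW(B).
B does not occur on any right-hand side.

Taking the union: FOLLOW(B) = { $ }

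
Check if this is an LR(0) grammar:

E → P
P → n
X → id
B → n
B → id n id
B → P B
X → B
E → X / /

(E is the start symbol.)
Augment with E' → E and build the canonical LR(0) collection (I0 = CLOSURE({[E' → . E]}), then GOTO on every symbol after a dot until no new states appear). It has 14 states:
  I0: { [B → . P B], [B → . id n id], [B → . n], [E → . P], [E → . X / /], [E' → . E], [P → . n], [X → . B], [X → . id] }  — shift
  I1: { [X → B .] }  — reduce
  I2: { [E' → E .] }  — accept
  I3: { [B → . P B], [B → . id n id], [B → . n], [B → P . B], [E → P .], [P → . n] }  — shift, reduce
  I4: { [E → X . / /] }  — shift
  I5: { [B → id . n id], [X → id .] }  — shift, reduce
  I6: { [B → n .], [P → n .] }  — 2 reduces
  I7: { [B → id n . id] }  — shift
  I8: { [B → id n id .] }  — reduce
  I9: { [E → X / . /] }  — shift
  I10: { [E → X / / .] }  — reduce
  I11: { [B → P B .] }  — reduce
  I12: { [B → . P B], [B → . id n id], [B → . n], [B → P . B], [P → . n] }  — shift
  I13: { [B → id . n id] }  — shift

Conflict in state I3:
  Shift-reduce conflict between [E → P .] and [B → . id n id]
So the grammar is NOT LR(0).

Answer: No. Shift-reduce conflict between [E → P .] and [B → . id n id]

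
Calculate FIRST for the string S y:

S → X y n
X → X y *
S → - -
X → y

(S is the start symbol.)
FIRST sets of the non-terminals involved (from the grammar, by fixed-point iteration):
  FIRST(S) = { '-', 'y' }

To compute FIRST(S y), process the symbols left to right:
Symbol S is a non-terminal. Add FIRST(S) \ {ε} = { '-', 'y' }
S is not nullable (ε ∉ FIRST(S)), so stop here.
FIRST(S y) = { '-', 'y' }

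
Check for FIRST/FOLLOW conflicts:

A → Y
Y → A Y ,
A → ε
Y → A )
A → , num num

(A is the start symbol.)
Yes. A → Y with FOLLOW(A) on { ')', ',' }; A → ',' num num with FOLLOW(A) on { ',' }

A FIRST/FOLLOW conflict occurs when a non-terminal N has a nullable alternative N → β (β ⇒* ε) and another alternative N → α with FIRST(α) ∩ FOLLOW(N) ≠ ∅: on such a lookahead the parser cannot decide between expanding α and letting N vanish via β.

Nullable non-terminals: A.
FIRST sets used below: FIRST(Y) = { ')', ',' }

A: nullable alternative(s) A → ε; FOLLOW(A) = { $, ')', ',' }
  A → Y: FIRST \ {ε} = { ')', ',' } — overlaps FOLLOW(A) on { ')', ',' }: CONFLICT
  A → ε: FIRST \ {ε} = { } — this is the only nullable alternative, skip
  A → , num num: FIRST \ {ε} = { ',' } — overlaps FOLLOW(A) on { ',' }: CONFLICT

Y has no nullable alternative, so no FIRST/FOLLOW check is needed there.

So the grammar has 2 FIRST/FOLLOW conflicts (marked CONFLICT above).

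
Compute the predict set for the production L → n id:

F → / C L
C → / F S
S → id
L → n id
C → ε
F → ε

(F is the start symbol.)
PREDICT(L → n id) = (FIRST(RHS) \ {ε}) ∪ (FOLLOW(L) if ε ∈ FIRST(RHS), i.e. RHS ⇒* ε)
FIRST(n id) = { 'n' }
ε ∉ FIRST(n id), so FOLLOW(L) is not added.
PREDICT(L → n id) = { 'n' }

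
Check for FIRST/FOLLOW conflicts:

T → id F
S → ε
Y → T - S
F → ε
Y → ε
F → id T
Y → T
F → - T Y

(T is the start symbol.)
Nullable non-terminals: F, S, Y.
FIRST sets used below: FIRST(T) = { 'id' }

F: nullable alternative(s) F → ε; FOLLOW(F) = { $, '-', 'id' }
  F → ε: FIRST \ {ε} = { } — this is the only nullable alternative, skip
  F → id T: FIRST \ {ε} = { 'id' } — overlaps FOLLOW(F) on { 'id' }: CONFLICT
  F → - T Y: FIRST \ {ε} = { '-' } — overlaps FOLLOW(F) on { '-' }: CONFLICT
S has a nullable alternative but only one production, so nothing to check.

Y: nullable alternative(s) Y → ε; FOLLOW(Y) = { $, '-', 'id' }
  Y → T - S: FIRST \ {ε} = { 'id' } — overlaps FOLLOW(Y) on { 'id' }: CONFLICT
  Y → ε: FIRST \ {ε} = { } — this is the only nullable alternative, skip
  Y → T: FIRST \ {ε} = { 'id' } — overlaps FOLLOW(Y) on { 'id' }: CONFLICT

T has no nullable alternative, so no FIRST/FOLLOW check is needed there.

So the grammar has 4 FIRST/FOLLOW conflicts (marked CONFLICT above).

Answer: Yes. Y → T '-' S with FOLLOW(Y) on { 'id' }; Y → T with FOLLOW(Y) on { 'id' }; F → id T with FOLLOW(F) on { 'id' }; F → '-' T Y with FOLLOW(F) on { '-' }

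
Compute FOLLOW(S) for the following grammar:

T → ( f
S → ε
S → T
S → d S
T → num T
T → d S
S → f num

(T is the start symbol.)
{ $ }

In S → d S: S is at the end; this adds FOLLOW(S) to itself — nothing new
In T → d S: S is at the end, add FOLLOW(T)

The FOLLOW sets referred to above (computed the same way, to a fixed point):
  FOLLOW(T) = { $ }

Taking the union: FOLLOW(S) = { $ }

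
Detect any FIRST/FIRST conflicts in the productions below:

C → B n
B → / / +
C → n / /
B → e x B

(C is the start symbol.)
No FIRST/FIRST conflicts.

A FIRST/FIRST conflict occurs when two productions N → α and N → β for the same non-terminal have FIRST(α) ∩ FIRST(β) ≠ ∅ (with ε ∈ FIRST of a nullable right-hand side, so two nullable alternatives also conflict).

FIRST sets of the non-terminals at (or reachable through a nullable prefix from) the front of some alternative:
  FIRST(B) = { '/', 'e' }

Productions for C:
  C → B n: FIRST = { '/', 'e' }
  C → n / /: FIRST = { 'n' }
Productions for B:
  B → / / +: FIRST = { '/' }
  B → e x B: FIRST = { 'e' }

All alternatives of each non-terminal have pairwise disjoint FIRST sets.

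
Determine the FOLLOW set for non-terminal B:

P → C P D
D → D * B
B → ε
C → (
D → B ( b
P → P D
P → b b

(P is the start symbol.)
In D → D * B: B is at the end, add FOLLOW(D)
In D → B ( b: B is followed by '(' b, add FIRST('(' b) \ {ε} = { '(' }

The FOLLOW sets referred to above (computed the same way, to a fixed point):
  FOLLOW(D) = { $, '(', '*' }

Taking the union: FOLLOW(B) = { $, '(', '*' }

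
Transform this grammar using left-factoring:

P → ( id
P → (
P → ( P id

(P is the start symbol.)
P → ( P'
P' → id
P' → ε
P' → P id

Left-factoring transforms A → αβ₁ | αβ₂ into A → αA' and A' → β₁ | β₂
(α is the longest common prefix among the alternatives). Repeat until
no nonterminal has two alternatives with a common prefix.

Round 1: P has alternatives sharing prefix '('. Introduce P': P → ( P'
  Add: P' → id
  Add: P' → ε
  Add: P' → P id

No remaining common prefixes — done.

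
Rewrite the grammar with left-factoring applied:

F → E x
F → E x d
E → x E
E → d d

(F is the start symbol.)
Left-factoring transforms A → αβ₁ | αβ₂ into A → αA' and A' → β₁ | β₂
(α is the longest common prefix among the alternatives). Repeat until
no nonterminal has two alternatives with a common prefix.

Round 1: F has alternatives sharing prefix 'E x'. Introduce F': F → E x F'
  Add: F' → ε
  Add: F' → d

No remaining common prefixes — done.

Resulting grammar:
F → E x F'
F' → ε
F' → d
E → x E
E → d d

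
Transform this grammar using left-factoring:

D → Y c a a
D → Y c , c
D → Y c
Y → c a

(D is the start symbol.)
Left-factoring transforms A → αβ₁ | αβ₂ into A → αA' and A' → β₁ | β₂
(α is the longest common prefix among the alternatives). Repeat until
no nonterminal has two alternatives with a common prefix.

Round 1: D has alternatives sharing prefix 'Y c'. Introduce D': D → Y c D'
  Add: D' → a a
  Add: D' → , c
  Add: D' → ε

No remaining common prefixes — done.

Resulting grammar:
D → Y c D'
D' → a a
D' → , c
D' → ε
Y → c a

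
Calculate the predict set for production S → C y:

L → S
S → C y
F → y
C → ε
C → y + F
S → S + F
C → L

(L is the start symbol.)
{ 'y' }

PREDICT(S → C y) = (FIRST(RHS) \ {ε}) ∪ (FOLLOW(S) if ε ∈ FIRST(RHS), i.e. RHS ⇒* ε)
FIRST(C) = { 'y', ε }
FIRST(C y) = { 'y' }
ε ∉ FIRST(C y), so FOLLOW(S) is not added.
PREDICT(S → C y) = { 'y' }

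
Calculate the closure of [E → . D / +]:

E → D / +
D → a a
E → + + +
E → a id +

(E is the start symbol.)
To compute CLOSURE, for each item [A → α.Bβ] where B is a non-terminal, add [B → .γ] for all productions B → γ; repeat for the newly added items until nothing changes.

Start with: [E → . D / +]
  [E → . D / +] has the dot before D: add [D → . a a]
No further items can be added.

CLOSURE = { [D → . a a], [E → . D / +] }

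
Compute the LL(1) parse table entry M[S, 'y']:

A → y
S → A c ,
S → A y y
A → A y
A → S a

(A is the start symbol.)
S → A c ,, S → A y y

To find M[S, 'y'], we find productions for S where 'y' is in the predict set (PREDICT(N → α) = (FIRST(α) \ {ε}) ∪ (FOLLOW(N) if α ⇒* ε)).

Relevant sets:
  FIRST(A) = { 'y' }

S → A c ,: PREDICT = { 'y' }
  'y' is in predict set, so this production goes in M[S, 'y']
S → A y y: PREDICT = { 'y' }
  'y' is in predict set, so this production goes in M[S, 'y']

M[S, 'y'] = S → A c ,, S → A y y  (a multiply-defined cell — the grammar is not LL(1))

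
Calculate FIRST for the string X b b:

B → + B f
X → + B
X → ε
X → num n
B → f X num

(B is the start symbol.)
{ '+', 'b', 'num' }

FIRST sets of the non-terminals involved (from the grammar, by fixed-point iteration):
  FIRST(X) = { '+', 'num', ε }

To compute FIRST(X b b), process the symbols left to right:
Symbol X is a non-terminal. Add FIRST(X) \ {ε} = { '+', 'num' }
X is nullable (ε ∈ FIRST(X)), continue to the next symbol.
Symbol b is a terminal. Add 'b' and stop.
FIRST(X b b) = { '+', 'b', 'num' }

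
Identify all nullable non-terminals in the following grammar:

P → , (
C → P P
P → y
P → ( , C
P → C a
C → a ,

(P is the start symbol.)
None

A non-terminal is nullable if it can derive ε (the empty string): either it has an ε-production, or it has a production whose right-hand side consists entirely of nullable non-terminals.

There are no ε-productions, so no non-terminal can derive ε.
No non-terminals are nullable.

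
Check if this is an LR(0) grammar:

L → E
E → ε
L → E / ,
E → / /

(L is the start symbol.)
Augment with L' → L and build the canonical LR(0) collection (I0 = CLOSURE({[L' → . L]}), then GOTO on every symbol after a dot until no new states appear). It has 7 states:
  I0: { [E → . / /], [E → .], [L → . E / ,], [L → . E], [L' → . L] }  — shift, reduce
  I1: { [E → / . /] }  — shift
  I2: { [L → E . / ,], [L → E .] }  — shift, reduce
  I3: { [L' → L .] }  — accept
  I4: { [L → E / . ,] }  — shift
  I5: { [L → E / , .] }  — reduce
  I6: { [E → / / .] }  — reduce

Conflict in state I0:
  Shift-reduce conflict between [E → .] and [E → . / /]
So the grammar is NOT LR(0).

Answer: No. Shift-reduce conflict between [E → .] and [E → . / /]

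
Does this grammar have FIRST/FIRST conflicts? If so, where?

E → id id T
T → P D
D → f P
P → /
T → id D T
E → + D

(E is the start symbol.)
No FIRST/FIRST conflicts.

FIRST sets of the non-terminals at (or reachable through a nullable prefix from) the front of some alternative:
  FIRST(P) = { '/' }

Productions for E:
  E → id id T: FIRST = { 'id' }
  E → + D: FIRST = { '+' }
Productions for T:
  T → P D: FIRST = { '/' }
  T → id D T: FIRST = { 'id' }
D, P have only one production, so no FIRST/FIRST conflict is possible there.

All alternatives of each non-terminal have pairwise disjoint FIRST sets.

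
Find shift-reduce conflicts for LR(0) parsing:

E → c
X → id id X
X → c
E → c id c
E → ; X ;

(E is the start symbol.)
Yes — I3: [E → c .] vs [E → c . id c]

A shift-reduce conflict occurs when an LR(0) state has both:
  - a complete (reduce) item [A → α .] (dot at the end), and
  - a shift item [B → β . c γ] (dot before a terminal).

Augment with E' → E and build the canonical LR(0) collection (I0 = CLOSURE({[E' → . E]}), then GOTO on every symbol after a dot until no new states appear). It has 12 states:
  I0: { [E → . ; X ;], [E → . c id c], [E → . c], [E' → . E] }  — shift
  I1: { [E → ; . X ;], [X → . c], [X → . id id X] }  — shift
  I2: { [E' → E .] }  — accept
  I3: { [E → c . id c], [E → c .] }  — shift, reduce
  I4: { [E → c id . c] }  — shift
  I5: { [E → c id c .] }  — reduce
  I6: { [E → ; X . ;] }  — shift
  I7: { [X → c .] }  — reduce
  I8: { [X → id . id X] }  — shift
  I9: { [X → . c], [X → . id id X], [X → id id . X] }  — shift
  I10: { [X → id id X .] }  — reduce
  I11: { [E → ; X ; .] }  — reduce

I3 contains reduce item [E → c .] and shift item [E → c . id c] — shift-reduce conflict.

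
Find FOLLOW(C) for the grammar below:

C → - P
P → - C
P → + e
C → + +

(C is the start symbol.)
{ $ }

C is the start symbol, so $ ∈ FOLLOW(C).
In P → - C: C is at the end, add FOLLOW(P)

The FOLLOW sets referred to above (computed the same way, to a fixed point):
  FOLLOW(P) = { $ }

Taking the union: FOLLOW(C) = { $ }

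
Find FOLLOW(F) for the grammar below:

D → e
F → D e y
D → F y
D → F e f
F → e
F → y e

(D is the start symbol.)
In D → F y: F is followed by y, add FIRST(y) \ {ε} = { 'y' }
In D → F e f: F is followed by e f, add FIRST(e f) \ {ε} = { 'e' }

Taking the union: FOLLOW(F) = { 'e', 'y' }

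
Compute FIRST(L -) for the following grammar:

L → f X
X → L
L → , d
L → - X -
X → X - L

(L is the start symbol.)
FIRST sets of the non-terminals involved (from the grammar, by fixed-point iteration):
  FIRST(L) = { ',', '-', 'f' }

To compute FIRST(L -), process the symbols left to right:
Symbol L is a non-terminal. Add FIRST(L) \ {ε} = { ',', '-', 'f' }
L is not nullable (ε ∉ FIRST(L)), so stop here.
FIRST(L -) = { ',', '-', 'f' }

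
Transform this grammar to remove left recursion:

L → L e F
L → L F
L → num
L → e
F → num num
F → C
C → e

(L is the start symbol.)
L is directly left-recursive. The standard transformation for
  A → A α₁ | ... | A α_m | β₁ | ... | β_n
is
  A  → β₁ A' | ... | β_n A'
  A' → α₁ A' | ... | α_m A' | ε

L → num becomes L → num L'
L → e becomes L → e L'
L → L e F becomes L' → e F L'
L → L F becomes L' → F L'
Add L' → ε

Productions for other non-terminals are unchanged:
  F → num num
  F → C
  C → e

Resulting grammar:
L → num L'
L → e L'
L' → e F L'
L' → F L'
L' → ε
F → num num
F → C
C → e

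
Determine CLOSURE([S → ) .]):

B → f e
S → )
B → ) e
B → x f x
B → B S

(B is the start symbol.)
Start with: [S → ) .]
The dot is at the end, so nothing is added.

CLOSURE = { [S → ) .] }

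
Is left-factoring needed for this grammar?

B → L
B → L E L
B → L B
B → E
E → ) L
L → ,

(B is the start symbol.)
Yes, B has productions with common prefix 'L'

Left-factoring is needed when two productions for the same non-terminal
share a common prefix on the right-hand side.

Productions for B:
  B → L
  B → L E L
  B → L B
  B → E

Found common prefix 'L' in productions for B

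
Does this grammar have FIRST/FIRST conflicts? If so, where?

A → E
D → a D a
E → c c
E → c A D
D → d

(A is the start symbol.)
Yes. E → c c / E → c A D on { 'c' }

A FIRST/FIRST conflict occurs when two productions N → α and N → β for the same non-terminal have FIRST(α) ∩ FIRST(β) ≠ ∅ (with ε ∈ FIRST of a nullable right-hand side, so two nullable alternatives also conflict).

Productions for D:
  D → a D a: FIRST = { 'a' }
  D → d: FIRST = { 'd' }
Productions for E:
  E → c c: FIRST = { 'c' }
  E → c A D: FIRST = { 'c' }
A has only one production, so no FIRST/FIRST conflict is possible there.

Conflict for E: E → c c and E → c A D
  Overlap: { 'c' }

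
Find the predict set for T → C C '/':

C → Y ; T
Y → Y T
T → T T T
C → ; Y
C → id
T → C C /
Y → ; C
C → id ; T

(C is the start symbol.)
{ ';', 'id' }

PREDICT(T → C C '/') = (FIRST(RHS) \ {ε}) ∪ (FOLLOW(T) if ε ∈ FIRST(RHS), i.e. RHS ⇒* ε)
FIRST(C) = { ';', 'id' }
FIRST(C C '/') = { ';', 'id' }
ε ∉ FIRST(C C '/'), so FOLLOW(T) is not added.
PREDICT(T → C C '/') = { ';', 'id' }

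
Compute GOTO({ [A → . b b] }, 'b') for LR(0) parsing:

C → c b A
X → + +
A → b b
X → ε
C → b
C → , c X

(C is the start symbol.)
GOTO(I, 'b') = CLOSURE({ [A → αX.β] : [A → α.Xβ] ∈ I, X = 'b' })

Items with dot before 'b', with the dot advanced:
  [A → . b b] → [A → b . b]
Closure adds nothing (no advanced item has the dot before a non-terminal).

GOTO = { [A → b . b] }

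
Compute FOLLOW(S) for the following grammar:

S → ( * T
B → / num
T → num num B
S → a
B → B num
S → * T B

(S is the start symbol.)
{ $ }

S is the start symbol, so $ ∈ FOLLOW(S).
S does not occur on any right-hand side.

Taking the union: FOLLOW(S) = { $ }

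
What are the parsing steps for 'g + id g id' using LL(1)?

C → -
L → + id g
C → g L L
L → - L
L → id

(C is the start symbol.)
LL(1) parsing maintains a stack (initially the start symbol over $) and the input. At each step: if the stack top is a terminal, match it against the current input token; if it is a non-terminal N, replace it with the RHS of M[N, lookahead] (the unique production whose predict set contains the lookahead).

Stack is shown with the top on the left.

Stack       Input          Action
---------------------------------
C $         g + id g id $  output C → g L L
g L L $     g + id g id $  match 'g'
L L $       + id g id $    output L → + id g
+ id g L $  + id g id $    match '+'
id g L $    id g id $      match 'id'
g L $       g id $         match 'g'
L $         id $           output L → id
id $        id $           match 'id'
$           $              accept

The string is accepted.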